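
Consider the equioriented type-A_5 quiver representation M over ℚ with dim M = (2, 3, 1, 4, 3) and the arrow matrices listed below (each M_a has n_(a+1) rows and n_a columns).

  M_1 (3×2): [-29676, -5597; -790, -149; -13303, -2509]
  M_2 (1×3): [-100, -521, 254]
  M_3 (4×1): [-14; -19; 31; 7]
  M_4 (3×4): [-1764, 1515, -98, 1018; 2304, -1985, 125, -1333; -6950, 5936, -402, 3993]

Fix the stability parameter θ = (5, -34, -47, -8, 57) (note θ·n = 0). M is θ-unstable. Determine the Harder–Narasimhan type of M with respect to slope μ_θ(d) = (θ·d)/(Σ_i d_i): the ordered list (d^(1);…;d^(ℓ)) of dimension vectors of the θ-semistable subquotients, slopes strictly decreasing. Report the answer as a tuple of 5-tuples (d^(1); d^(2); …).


Interval decomposition of M: I[1,2], I[1,5], I[2,2], I[4,4], I[4,5]^2.
HN type (ℓ=5): μ^(1)=57; μ^(2)=-8; μ^(3)=-29/2; μ^(4)=-76/3; μ^(5)=-34

((0, 0, 0, 0, 3); (0, 0, 0, 4, 0); (1, 1, 0, 0, 0); (1, 1, 1, 0, 0); (0, 1, 0, 0, 0))


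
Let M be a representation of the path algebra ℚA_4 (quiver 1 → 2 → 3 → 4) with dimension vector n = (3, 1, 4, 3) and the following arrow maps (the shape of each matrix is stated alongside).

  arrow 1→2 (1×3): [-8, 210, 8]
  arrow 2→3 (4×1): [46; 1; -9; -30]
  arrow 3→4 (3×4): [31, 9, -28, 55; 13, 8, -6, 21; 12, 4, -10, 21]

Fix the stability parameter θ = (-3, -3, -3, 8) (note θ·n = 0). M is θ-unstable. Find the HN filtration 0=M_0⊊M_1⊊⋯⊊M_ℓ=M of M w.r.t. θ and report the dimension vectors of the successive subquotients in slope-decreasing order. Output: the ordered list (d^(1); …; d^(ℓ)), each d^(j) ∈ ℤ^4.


Barcode: M ≅ I[1,1]^2, I[1,4], I[3,3], I[3,4]^2. HN layers by μ_θ (2 steps, strictly decreasing):
  μ^(1)=8; μ^(2)=-3

((0, 0, 0, 3); (3, 1, 4, 0))


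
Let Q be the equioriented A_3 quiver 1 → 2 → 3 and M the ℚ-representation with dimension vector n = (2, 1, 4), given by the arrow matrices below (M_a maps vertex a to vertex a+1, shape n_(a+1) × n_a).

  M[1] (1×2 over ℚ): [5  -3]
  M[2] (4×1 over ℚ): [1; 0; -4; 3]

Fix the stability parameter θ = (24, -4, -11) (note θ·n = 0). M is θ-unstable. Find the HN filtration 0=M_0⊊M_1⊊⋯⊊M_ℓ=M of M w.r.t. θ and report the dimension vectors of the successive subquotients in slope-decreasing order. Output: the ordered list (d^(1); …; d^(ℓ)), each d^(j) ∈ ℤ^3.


Via rank(M_{q-1}∘⋯∘M_p): M ≅ I[1,1], I[1,3], I[3,3]^3.
μ_θ-semistable layers: μ^(1)=24; μ^(2)=3; μ^(3)=-11

((1, 0, 0); (1, 1, 1); (0, 0, 3))


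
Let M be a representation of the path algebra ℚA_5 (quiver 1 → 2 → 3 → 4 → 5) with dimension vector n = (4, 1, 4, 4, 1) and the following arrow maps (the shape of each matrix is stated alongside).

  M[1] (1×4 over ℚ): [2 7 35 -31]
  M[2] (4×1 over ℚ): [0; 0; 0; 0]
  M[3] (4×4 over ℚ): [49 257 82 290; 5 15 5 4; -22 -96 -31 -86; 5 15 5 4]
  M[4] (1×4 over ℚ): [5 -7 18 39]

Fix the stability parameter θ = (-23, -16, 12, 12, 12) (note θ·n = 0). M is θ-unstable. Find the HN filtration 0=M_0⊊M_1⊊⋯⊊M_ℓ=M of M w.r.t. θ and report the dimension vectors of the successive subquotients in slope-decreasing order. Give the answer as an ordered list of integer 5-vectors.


Via rank(M_{q-1}∘⋯∘M_p): M ≅ I[1,1]^3, I[1,2], I[3,3]^2, I[3,4], I[3,5], I[4,4]^2.
μ_θ-semistable layers: μ^(1)=12; μ^(2)=-16; μ^(3)=-23

((0, 0, 4, 4, 1); (0, 1, 0, 0, 0); (4, 0, 0, 0, 0))


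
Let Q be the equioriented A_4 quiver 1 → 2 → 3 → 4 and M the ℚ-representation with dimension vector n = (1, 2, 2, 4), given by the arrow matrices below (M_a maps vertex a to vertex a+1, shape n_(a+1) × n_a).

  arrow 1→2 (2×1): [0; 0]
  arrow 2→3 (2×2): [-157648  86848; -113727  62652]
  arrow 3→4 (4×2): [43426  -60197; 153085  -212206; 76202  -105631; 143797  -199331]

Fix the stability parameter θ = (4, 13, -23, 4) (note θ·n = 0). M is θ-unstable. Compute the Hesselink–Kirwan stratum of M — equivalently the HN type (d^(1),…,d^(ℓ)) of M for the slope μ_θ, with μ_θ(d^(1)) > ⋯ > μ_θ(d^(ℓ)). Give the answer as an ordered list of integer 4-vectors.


Interval decomposition of M: I[1,1], I[2,2], I[2,4], I[3,4], I[4,4]^2.
HN type (ℓ=4): μ^(1)=13; μ^(2)=4; μ^(3)=-5; μ^(4)=-23

((0, 1, 0, 0); (1, 0, 0, 4); (0, 1, 1, 0); (0, 0, 1, 0))


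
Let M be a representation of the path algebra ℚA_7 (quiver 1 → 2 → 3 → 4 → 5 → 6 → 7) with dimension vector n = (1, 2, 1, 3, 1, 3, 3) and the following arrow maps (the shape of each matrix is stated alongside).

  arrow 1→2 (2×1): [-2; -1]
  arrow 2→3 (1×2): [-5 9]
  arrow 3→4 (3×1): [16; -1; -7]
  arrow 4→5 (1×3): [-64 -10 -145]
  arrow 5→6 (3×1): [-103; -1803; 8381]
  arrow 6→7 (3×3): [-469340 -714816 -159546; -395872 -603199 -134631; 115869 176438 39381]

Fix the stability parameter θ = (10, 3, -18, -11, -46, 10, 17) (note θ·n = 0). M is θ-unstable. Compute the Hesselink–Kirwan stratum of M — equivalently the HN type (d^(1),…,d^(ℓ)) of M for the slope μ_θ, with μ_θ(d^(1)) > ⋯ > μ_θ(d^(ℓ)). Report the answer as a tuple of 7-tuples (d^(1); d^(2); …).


Barcode: M ≅ I[1,7], I[2,2], I[4,4]^2, I[6,7]^2. HN layers by μ_θ (5 steps, strictly decreasing):
  μ^(1)=17; μ^(2)=10; μ^(3)=3; μ^(4)=-11; μ^(5)=-62/5

((0, 0, 0, 0, 0, 0, 3); (0, 0, 0, 0, 0, 3, 0); (0, 1, 0, 0, 0, 0, 0); (0, 0, 0, 2, 0, 0, 0); (1, 1, 1, 1, 1, 0, 0))


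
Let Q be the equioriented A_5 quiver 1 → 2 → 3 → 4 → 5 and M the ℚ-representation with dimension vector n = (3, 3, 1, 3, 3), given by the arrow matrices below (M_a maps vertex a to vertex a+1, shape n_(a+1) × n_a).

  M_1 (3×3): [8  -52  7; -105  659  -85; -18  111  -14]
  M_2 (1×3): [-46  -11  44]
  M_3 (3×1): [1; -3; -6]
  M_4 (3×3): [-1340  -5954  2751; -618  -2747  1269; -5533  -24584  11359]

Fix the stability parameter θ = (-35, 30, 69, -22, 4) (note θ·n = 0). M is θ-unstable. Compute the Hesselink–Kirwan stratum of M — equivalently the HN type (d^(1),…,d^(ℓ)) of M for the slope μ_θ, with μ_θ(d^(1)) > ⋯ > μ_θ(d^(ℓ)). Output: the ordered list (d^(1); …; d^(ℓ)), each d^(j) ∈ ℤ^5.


Barcode: M ≅ I[1,2]^2, I[1,5], I[4,5]^2. HN layers by μ_θ (5 steps, strictly decreasing):
  μ^(1)=30; μ^(2)=81/4; μ^(3)=4; μ^(4)=-22; μ^(5)=-35

((0, 2, 0, 0, 0); (0, 1, 1, 1, 1); (0, 0, 0, 0, 2); (0, 0, 0, 2, 0); (3, 0, 0, 0, 0))


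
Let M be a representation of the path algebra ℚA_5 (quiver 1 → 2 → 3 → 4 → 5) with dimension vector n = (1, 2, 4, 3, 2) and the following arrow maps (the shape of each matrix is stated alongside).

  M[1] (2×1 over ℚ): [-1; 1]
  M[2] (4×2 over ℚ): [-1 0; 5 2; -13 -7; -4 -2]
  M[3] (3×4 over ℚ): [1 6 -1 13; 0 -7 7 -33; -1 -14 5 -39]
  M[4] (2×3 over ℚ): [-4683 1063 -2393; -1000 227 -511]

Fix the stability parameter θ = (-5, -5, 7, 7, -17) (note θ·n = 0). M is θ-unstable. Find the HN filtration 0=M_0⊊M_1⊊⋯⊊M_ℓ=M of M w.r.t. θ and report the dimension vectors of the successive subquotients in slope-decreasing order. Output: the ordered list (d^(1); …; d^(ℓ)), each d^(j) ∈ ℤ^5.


Interval decomposition of M: I[1,5], I[2,5], I[3,3], I[3,4].
HN type (ℓ=3): μ^(1)=7; μ^(2)=-1; μ^(3)=-5

((0, 0, 2, 1, 0); (0, 0, 2, 2, 2); (1, 2, 0, 0, 0))


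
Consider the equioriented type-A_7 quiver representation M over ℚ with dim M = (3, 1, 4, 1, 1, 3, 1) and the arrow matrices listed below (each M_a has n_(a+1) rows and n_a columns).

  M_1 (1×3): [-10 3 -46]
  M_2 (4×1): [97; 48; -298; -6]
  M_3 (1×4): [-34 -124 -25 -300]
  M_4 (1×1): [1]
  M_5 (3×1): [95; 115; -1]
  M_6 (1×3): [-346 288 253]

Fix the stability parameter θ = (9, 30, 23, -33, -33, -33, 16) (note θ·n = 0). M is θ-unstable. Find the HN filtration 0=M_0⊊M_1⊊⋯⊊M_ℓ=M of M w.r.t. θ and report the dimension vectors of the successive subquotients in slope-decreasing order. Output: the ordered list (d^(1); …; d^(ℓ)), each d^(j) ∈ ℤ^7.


Via rank(M_{q-1}∘⋯∘M_p): M ≅ I[1,1]^2, I[1,3], I[3,3]^2, I[3,7], I[6,6]^2.
μ_θ-semistable layers: μ^(1)=53/2; μ^(2)=23; μ^(3)=16; μ^(4)=9; μ^(5)=-19; μ^(6)=-33

((0, 1, 1, 0, 0, 0, 0); (0, 0, 2, 0, 0, 0, 0); (0, 0, 0, 0, 0, 0, 1); (3, 0, 0, 0, 0, 0, 0); (0, 0, 1, 1, 1, 1, 0); (0, 0, 0, 0, 0, 2, 0))


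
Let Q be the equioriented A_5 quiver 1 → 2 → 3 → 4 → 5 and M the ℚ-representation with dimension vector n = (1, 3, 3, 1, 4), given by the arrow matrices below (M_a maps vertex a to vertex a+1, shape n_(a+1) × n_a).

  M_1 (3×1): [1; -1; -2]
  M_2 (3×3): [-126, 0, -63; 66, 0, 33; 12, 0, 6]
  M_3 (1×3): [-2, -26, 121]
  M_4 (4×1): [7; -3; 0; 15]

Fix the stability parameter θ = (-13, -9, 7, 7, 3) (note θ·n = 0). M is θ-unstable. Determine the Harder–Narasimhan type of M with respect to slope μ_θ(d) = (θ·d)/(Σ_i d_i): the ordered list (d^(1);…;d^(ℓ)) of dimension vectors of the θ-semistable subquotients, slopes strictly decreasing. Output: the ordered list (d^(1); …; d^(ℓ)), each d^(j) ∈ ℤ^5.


Interval decomposition of M: I[1,2], I[2,2], I[2,5], I[3,3]^2, I[5,5]^3.
HN type (ℓ=5): μ^(1)=7; μ^(2)=17/3; μ^(3)=3; μ^(4)=-9; μ^(5)=-13

((0, 0, 2, 0, 0); (0, 0, 1, 1, 1); (0, 0, 0, 0, 3); (0, 3, 0, 0, 0); (1, 0, 0, 0, 0))


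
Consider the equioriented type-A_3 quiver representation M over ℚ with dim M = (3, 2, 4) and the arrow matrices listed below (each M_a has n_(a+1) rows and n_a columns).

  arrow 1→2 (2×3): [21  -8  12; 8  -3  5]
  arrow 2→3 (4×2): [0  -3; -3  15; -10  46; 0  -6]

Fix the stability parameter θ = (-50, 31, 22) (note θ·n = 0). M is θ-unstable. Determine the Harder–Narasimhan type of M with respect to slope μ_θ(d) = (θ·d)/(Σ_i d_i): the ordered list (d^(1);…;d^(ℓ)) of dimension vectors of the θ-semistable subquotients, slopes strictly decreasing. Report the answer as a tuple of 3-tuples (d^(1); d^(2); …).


Interval decomposition of M: I[1,1], I[1,3]^2, I[3,3]^2.
HN type (ℓ=3): μ^(1)=53/2; μ^(2)=22; μ^(3)=-50

((0, 2, 2); (0, 0, 2); (3, 0, 0))


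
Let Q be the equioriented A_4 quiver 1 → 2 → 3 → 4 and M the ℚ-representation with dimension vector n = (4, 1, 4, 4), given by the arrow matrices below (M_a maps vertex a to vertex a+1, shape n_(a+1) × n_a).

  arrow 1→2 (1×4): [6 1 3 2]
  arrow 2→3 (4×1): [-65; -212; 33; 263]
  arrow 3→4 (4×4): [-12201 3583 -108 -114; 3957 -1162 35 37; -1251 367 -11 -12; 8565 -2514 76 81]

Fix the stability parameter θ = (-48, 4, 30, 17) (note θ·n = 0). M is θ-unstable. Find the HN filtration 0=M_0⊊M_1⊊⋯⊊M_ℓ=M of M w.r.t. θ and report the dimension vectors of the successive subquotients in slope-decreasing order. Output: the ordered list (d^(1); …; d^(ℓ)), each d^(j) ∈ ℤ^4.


Interval decomposition of M: I[1,1]^3, I[1,4], I[3,3], I[3,4]^2, I[4,4].
HN type (ℓ=5): μ^(1)=30; μ^(2)=47/2; μ^(3)=17; μ^(4)=4; μ^(5)=-48

((0, 0, 1, 0); (0, 0, 3, 3); (0, 0, 0, 1); (0, 1, 0, 0); (4, 0, 0, 0))


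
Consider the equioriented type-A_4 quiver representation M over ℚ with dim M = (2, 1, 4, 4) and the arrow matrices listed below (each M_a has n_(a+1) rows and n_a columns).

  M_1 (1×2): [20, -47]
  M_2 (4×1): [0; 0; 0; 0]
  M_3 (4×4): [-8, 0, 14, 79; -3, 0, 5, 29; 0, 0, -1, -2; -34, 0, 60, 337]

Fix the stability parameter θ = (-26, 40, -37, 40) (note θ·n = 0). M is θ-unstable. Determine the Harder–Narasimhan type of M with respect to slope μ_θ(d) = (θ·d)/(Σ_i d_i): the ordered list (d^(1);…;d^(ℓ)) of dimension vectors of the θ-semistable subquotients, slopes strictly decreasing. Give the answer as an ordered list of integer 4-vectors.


Barcode: M ≅ I[1,1], I[1,2], I[3,3], I[3,4]^3, I[4,4]. HN layers by μ_θ (3 steps, strictly decreasing):
  μ^(1)=40; μ^(2)=-26; μ^(3)=-37

((0, 1, 0, 4); (2, 0, 0, 0); (0, 0, 4, 0))


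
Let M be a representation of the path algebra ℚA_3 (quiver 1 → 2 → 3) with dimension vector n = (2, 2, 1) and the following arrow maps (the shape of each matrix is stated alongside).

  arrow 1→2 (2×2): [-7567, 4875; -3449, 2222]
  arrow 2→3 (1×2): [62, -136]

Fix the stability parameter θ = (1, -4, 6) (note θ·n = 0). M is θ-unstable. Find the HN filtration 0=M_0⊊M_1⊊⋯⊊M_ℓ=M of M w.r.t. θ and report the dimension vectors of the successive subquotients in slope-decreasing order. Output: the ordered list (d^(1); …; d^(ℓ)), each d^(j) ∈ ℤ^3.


Barcode: M ≅ I[1,2], I[1,3]. HN layers by μ_θ (2 steps, strictly decreasing):
  μ^(1)=6; μ^(2)=-3/2

((0, 0, 1); (2, 2, 0))


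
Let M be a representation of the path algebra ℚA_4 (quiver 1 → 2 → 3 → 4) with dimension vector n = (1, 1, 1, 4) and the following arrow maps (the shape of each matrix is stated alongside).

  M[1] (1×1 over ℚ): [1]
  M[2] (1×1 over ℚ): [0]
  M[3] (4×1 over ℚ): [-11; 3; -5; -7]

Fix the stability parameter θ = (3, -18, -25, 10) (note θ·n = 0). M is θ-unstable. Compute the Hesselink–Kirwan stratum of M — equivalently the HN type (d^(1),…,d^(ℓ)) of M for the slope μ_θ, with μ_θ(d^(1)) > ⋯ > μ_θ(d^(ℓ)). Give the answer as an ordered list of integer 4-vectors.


Barcode: M ≅ I[1,2], I[3,4], I[4,4]^3. HN layers by μ_θ (3 steps, strictly decreasing):
  μ^(1)=10; μ^(2)=-15/2; μ^(3)=-25

((0, 0, 0, 4); (1, 1, 0, 0); (0, 0, 1, 0))


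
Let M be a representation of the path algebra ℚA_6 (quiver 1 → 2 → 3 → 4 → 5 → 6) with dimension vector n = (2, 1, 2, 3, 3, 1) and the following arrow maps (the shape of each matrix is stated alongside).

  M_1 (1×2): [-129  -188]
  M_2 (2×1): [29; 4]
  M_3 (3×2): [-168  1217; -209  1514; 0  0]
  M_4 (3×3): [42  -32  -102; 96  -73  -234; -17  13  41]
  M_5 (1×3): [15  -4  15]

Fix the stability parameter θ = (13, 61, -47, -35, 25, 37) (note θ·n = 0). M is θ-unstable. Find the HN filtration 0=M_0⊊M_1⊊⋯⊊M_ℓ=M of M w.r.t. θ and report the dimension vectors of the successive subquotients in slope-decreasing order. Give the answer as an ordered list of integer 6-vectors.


Interval decomposition of M: I[1,1], I[1,6], I[3,5], I[4,4], I[5,5].
HN type (ℓ=6): μ^(1)=37; μ^(2)=25; μ^(3)=13; μ^(4)=-2; μ^(5)=-35; μ^(6)=-47

((0, 0, 0, 0, 0, 1); (0, 0, 0, 0, 3, 0); (1, 0, 0, 0, 0, 0); (1, 1, 1, 1, 0, 0); (0, 0, 0, 2, 0, 0); (0, 0, 1, 0, 0, 0))


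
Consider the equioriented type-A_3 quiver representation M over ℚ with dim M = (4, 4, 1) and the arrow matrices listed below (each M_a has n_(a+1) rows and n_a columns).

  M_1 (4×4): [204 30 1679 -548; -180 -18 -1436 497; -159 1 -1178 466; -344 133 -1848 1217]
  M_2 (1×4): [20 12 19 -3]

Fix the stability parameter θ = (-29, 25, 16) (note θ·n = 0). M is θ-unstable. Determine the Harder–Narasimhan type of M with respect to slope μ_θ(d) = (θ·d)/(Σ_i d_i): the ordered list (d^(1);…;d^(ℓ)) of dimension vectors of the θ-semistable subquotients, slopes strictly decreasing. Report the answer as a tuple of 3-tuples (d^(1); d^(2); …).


Barcode: M ≅ I[1,2]^3, I[1,3]. HN layers by μ_θ (3 steps, strictly decreasing):
  μ^(1)=25; μ^(2)=41/2; μ^(3)=-29

((0, 3, 0); (0, 1, 1); (4, 0, 0))


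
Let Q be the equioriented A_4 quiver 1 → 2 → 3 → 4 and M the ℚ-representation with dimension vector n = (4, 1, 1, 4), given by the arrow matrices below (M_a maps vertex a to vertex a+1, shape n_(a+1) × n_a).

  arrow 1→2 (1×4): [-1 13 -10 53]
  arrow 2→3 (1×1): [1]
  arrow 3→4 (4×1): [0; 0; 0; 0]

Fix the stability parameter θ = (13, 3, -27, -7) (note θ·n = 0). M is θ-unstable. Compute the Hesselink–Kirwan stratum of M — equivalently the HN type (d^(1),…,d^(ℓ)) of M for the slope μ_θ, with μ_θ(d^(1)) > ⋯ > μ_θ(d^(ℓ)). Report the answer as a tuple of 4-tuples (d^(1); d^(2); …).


Via rank(M_{q-1}∘⋯∘M_p): M ≅ I[1,1]^3, I[1,3], I[4,4]^4.
μ_θ-semistable layers: μ^(1)=13; μ^(2)=-11/3; μ^(3)=-7

((3, 0, 0, 0); (1, 1, 1, 0); (0, 0, 0, 4))


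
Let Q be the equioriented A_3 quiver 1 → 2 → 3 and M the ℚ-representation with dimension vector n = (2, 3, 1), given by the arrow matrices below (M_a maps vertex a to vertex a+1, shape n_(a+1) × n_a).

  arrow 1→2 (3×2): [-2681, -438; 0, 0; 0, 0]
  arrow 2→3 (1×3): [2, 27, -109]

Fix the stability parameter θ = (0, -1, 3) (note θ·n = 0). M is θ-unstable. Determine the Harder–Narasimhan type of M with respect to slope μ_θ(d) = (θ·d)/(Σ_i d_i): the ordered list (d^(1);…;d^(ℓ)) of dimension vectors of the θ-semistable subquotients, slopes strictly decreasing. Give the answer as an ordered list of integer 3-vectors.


Interval decomposition of M: I[1,1], I[1,3], I[2,2]^2.
HN type (ℓ=4): μ^(1)=3; μ^(2)=0; μ^(3)=-1/2; μ^(4)=-1

((0, 0, 1); (1, 0, 0); (1, 1, 0); (0, 2, 0))


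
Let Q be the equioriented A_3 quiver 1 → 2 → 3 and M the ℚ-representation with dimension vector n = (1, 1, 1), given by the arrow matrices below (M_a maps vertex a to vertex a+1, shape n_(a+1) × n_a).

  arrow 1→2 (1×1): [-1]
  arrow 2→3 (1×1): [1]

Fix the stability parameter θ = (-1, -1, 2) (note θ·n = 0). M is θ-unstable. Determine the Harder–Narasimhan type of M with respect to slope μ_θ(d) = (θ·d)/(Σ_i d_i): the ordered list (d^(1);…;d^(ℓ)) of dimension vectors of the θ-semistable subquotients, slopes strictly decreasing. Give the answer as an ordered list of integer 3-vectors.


Interval decomposition of M: I[1,3].
HN type (ℓ=2): μ^(1)=2; μ^(2)=-1

((0, 0, 1); (1, 1, 0))


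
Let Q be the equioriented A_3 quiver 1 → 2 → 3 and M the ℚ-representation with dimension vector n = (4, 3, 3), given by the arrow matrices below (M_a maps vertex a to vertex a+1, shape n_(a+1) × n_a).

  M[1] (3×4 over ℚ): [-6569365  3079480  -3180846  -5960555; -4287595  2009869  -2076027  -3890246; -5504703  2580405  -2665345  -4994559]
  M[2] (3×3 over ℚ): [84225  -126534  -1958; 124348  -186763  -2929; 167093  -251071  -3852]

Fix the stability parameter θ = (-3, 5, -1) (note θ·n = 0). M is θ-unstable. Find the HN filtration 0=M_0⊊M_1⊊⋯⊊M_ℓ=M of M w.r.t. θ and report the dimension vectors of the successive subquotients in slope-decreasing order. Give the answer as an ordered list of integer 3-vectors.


Barcode: M ≅ I[1,1], I[1,3]^3. HN layers by μ_θ (2 steps, strictly decreasing):
  μ^(1)=2; μ^(2)=-3

((0, 3, 3); (4, 0, 0))


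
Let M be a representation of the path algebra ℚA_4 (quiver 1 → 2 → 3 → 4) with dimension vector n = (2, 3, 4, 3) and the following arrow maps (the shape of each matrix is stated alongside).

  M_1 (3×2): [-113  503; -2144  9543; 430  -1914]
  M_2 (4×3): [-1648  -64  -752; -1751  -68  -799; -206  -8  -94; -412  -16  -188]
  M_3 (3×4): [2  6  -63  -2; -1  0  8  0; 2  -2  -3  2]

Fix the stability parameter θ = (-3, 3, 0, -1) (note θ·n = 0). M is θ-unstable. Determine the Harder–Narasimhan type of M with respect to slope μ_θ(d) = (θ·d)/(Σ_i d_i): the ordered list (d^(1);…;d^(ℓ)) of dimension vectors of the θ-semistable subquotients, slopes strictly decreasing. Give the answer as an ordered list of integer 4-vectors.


Barcode: M ≅ I[1,2], I[1,3], I[2,2], I[3,4]^3. HN layers by μ_θ (4 steps, strictly decreasing):
  μ^(1)=3; μ^(2)=3/2; μ^(3)=-1/2; μ^(4)=-3

((0, 2, 0, 0); (0, 1, 1, 0); (0, 0, 3, 3); (2, 0, 0, 0))


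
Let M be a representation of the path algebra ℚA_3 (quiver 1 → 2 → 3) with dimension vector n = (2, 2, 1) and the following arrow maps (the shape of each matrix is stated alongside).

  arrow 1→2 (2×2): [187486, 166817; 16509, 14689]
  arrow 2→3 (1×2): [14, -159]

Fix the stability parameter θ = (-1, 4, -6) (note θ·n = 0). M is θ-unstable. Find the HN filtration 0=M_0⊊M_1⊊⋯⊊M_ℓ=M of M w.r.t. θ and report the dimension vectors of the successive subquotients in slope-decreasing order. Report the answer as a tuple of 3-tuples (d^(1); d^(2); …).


Barcode: M ≅ I[1,2], I[1,3]. HN layers by μ_θ (2 steps, strictly decreasing):
  μ^(1)=4; μ^(2)=-1

((0, 1, 0); (2, 1, 1))


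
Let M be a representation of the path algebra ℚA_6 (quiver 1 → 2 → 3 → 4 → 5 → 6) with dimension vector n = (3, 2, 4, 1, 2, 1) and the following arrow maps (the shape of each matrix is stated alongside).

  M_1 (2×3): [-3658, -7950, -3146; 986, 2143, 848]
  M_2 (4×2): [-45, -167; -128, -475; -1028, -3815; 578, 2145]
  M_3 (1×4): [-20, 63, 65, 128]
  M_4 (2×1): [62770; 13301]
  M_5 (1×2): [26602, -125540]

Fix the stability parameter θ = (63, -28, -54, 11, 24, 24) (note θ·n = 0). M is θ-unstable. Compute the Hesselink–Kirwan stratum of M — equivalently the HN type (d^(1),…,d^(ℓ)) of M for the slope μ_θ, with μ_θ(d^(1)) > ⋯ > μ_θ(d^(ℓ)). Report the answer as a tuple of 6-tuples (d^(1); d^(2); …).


Via rank(M_{q-1}∘⋯∘M_p): M ≅ I[1,1], I[1,3]^2, I[3,3], I[3,5], I[5,6].
μ_θ-semistable layers: μ^(1)=63; μ^(2)=24; μ^(3)=11; μ^(4)=-19/3; μ^(5)=-54

((1, 0, 0, 0, 0, 0); (0, 0, 0, 0, 2, 1); (0, 0, 0, 1, 0, 0); (2, 2, 2, 0, 0, 0); (0, 0, 2, 0, 0, 0))


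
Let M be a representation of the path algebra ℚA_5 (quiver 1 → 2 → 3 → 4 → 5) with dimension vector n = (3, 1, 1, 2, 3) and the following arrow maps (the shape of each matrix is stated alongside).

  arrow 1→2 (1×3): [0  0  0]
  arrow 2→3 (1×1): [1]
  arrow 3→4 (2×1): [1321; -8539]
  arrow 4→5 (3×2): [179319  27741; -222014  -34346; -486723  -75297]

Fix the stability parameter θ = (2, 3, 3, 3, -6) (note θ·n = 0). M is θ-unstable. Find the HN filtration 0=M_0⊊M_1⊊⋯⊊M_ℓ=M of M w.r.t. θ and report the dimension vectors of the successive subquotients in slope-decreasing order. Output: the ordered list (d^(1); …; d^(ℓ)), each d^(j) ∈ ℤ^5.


Barcode: M ≅ I[1,1]^3, I[2,4], I[4,5], I[5,5]^2. HN layers by μ_θ (4 steps, strictly decreasing):
  μ^(1)=3; μ^(2)=2; μ^(3)=-3/2; μ^(4)=-6

((0, 1, 1, 1, 0); (3, 0, 0, 0, 0); (0, 0, 0, 1, 1); (0, 0, 0, 0, 2))


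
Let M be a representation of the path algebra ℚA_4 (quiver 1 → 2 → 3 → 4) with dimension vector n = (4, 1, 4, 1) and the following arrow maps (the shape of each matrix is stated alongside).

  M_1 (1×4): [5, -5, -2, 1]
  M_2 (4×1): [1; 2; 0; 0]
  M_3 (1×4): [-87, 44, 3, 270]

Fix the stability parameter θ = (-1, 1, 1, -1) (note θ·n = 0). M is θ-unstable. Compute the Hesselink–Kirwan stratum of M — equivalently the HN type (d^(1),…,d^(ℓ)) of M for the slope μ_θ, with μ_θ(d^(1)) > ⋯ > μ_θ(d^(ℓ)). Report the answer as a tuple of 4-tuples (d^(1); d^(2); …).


Via rank(M_{q-1}∘⋯∘M_p): M ≅ I[1,1]^3, I[1,4], I[3,3]^3.
μ_θ-semistable layers: μ^(1)=1; μ^(2)=1/3; μ^(3)=-1

((0, 0, 3, 0); (0, 1, 1, 1); (4, 0, 0, 0))


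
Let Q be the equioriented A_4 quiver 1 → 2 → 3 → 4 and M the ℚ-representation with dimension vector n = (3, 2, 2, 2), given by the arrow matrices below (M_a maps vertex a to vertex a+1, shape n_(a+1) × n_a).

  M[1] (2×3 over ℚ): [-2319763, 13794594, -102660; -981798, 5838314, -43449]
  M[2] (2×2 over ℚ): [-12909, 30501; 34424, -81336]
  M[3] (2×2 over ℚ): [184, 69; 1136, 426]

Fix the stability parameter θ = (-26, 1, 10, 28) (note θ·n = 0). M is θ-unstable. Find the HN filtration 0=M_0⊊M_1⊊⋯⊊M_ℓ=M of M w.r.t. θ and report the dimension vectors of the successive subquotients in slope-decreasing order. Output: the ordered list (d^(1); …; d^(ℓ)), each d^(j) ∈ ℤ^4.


Via rank(M_{q-1}∘⋯∘M_p): M ≅ I[1,1], I[1,2], I[1,3], I[3,4], I[4,4].
μ_θ-semistable layers: μ^(1)=28; μ^(2)=10; μ^(3)=1; μ^(4)=-26

((0, 0, 0, 2); (0, 0, 2, 0); (0, 2, 0, 0); (3, 0, 0, 0))


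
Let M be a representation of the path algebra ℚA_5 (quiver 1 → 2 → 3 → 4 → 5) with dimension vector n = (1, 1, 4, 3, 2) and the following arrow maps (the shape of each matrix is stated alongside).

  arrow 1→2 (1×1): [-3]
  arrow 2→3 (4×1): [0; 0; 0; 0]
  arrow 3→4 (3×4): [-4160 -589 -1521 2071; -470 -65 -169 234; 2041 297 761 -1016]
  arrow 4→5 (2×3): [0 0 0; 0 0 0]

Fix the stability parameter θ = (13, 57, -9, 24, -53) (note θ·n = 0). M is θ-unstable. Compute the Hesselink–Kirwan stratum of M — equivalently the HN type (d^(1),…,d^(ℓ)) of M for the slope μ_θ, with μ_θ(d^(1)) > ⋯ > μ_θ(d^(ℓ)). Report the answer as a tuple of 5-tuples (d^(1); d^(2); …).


Barcode: M ≅ I[1,2], I[3,3], I[3,4]^3, I[5,5]^2. HN layers by μ_θ (5 steps, strictly decreasing):
  μ^(1)=57; μ^(2)=24; μ^(3)=13; μ^(4)=-9; μ^(5)=-53

((0, 1, 0, 0, 0); (0, 0, 0, 3, 0); (1, 0, 0, 0, 0); (0, 0, 4, 0, 0); (0, 0, 0, 0, 2))


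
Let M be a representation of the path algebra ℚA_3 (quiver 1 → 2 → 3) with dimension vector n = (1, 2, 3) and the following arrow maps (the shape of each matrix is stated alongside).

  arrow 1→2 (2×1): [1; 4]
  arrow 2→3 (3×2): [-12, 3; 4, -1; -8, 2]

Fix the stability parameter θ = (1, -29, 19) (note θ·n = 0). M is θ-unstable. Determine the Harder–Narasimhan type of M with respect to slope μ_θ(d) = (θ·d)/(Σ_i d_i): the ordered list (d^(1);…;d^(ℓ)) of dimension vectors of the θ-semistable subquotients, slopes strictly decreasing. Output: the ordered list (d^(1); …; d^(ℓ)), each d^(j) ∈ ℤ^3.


Interval decomposition of M: I[1,2], I[2,3], I[3,3]^2.
HN type (ℓ=3): μ^(1)=19; μ^(2)=-14; μ^(3)=-29

((0, 0, 3); (1, 1, 0); (0, 1, 0))


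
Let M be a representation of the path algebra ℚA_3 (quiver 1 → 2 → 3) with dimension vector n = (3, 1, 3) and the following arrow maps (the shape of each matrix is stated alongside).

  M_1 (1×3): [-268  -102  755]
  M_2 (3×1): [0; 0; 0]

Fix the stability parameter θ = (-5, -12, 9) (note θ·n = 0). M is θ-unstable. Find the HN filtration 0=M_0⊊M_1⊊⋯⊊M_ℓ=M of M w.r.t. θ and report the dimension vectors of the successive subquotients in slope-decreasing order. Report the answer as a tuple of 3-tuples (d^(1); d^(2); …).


Barcode: M ≅ I[1,1]^2, I[1,2], I[3,3]^3. HN layers by μ_θ (3 steps, strictly decreasing):
  μ^(1)=9; μ^(2)=-5; μ^(3)=-17/2

((0, 0, 3); (2, 0, 0); (1, 1, 0))


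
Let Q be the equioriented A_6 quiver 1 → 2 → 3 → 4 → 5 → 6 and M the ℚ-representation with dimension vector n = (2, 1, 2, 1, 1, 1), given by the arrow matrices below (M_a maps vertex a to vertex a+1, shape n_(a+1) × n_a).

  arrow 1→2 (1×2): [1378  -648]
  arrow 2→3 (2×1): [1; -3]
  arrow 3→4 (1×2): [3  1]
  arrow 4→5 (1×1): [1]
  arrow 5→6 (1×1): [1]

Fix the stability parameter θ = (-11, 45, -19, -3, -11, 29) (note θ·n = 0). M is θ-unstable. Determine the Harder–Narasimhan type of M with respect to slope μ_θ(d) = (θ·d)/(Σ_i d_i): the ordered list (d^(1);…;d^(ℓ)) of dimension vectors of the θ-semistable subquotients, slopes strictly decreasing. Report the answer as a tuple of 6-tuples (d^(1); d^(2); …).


Via rank(M_{q-1}∘⋯∘M_p): M ≅ I[1,1], I[1,3], I[3,6].
μ_θ-semistable layers: μ^(1)=29; μ^(2)=13; μ^(3)=-7; μ^(4)=-11; μ^(5)=-19

((0, 0, 0, 0, 0, 1); (0, 1, 1, 0, 0, 0); (0, 0, 0, 1, 1, 0); (2, 0, 0, 0, 0, 0); (0, 0, 1, 0, 0, 0))


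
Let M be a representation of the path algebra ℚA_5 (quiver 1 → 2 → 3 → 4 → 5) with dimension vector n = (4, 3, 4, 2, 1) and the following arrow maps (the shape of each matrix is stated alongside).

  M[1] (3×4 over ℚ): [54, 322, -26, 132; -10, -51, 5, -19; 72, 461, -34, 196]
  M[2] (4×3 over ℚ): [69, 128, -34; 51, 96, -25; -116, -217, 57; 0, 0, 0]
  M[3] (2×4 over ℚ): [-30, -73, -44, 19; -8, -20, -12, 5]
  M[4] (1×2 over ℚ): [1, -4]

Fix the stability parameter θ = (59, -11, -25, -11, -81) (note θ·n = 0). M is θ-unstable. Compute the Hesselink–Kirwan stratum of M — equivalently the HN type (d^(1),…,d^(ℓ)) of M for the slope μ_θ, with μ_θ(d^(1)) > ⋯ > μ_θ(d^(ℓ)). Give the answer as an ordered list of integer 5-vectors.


Interval decomposition of M: I[1,1], I[1,3], I[1,4], I[1,5], I[3,3].
HN type (ℓ=5): μ^(1)=59; μ^(2)=23/3; μ^(3)=3; μ^(4)=-69/5; μ^(5)=-25

((1, 0, 0, 0, 0); (1, 1, 1, 0, 0); (1, 1, 1, 1, 0); (1, 1, 1, 1, 1); (0, 0, 1, 0, 0))


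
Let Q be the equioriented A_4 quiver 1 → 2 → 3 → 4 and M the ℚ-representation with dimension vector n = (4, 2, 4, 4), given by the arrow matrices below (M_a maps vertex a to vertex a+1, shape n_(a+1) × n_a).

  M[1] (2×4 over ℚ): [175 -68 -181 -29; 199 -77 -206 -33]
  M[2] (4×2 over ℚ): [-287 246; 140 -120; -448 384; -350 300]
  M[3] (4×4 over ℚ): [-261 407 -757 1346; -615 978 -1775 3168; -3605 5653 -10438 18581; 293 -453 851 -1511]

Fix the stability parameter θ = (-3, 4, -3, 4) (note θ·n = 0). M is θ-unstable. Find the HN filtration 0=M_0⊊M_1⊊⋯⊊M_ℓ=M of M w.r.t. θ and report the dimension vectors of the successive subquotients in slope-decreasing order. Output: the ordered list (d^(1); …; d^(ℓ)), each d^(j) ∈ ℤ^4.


Barcode: M ≅ I[1,1]^2, I[1,2], I[1,4], I[3,4]^3. HN layers by μ_θ (3 steps, strictly decreasing):
  μ^(1)=4; μ^(2)=1/2; μ^(3)=-3

((0, 1, 0, 4); (0, 1, 1, 0); (4, 0, 3, 0))


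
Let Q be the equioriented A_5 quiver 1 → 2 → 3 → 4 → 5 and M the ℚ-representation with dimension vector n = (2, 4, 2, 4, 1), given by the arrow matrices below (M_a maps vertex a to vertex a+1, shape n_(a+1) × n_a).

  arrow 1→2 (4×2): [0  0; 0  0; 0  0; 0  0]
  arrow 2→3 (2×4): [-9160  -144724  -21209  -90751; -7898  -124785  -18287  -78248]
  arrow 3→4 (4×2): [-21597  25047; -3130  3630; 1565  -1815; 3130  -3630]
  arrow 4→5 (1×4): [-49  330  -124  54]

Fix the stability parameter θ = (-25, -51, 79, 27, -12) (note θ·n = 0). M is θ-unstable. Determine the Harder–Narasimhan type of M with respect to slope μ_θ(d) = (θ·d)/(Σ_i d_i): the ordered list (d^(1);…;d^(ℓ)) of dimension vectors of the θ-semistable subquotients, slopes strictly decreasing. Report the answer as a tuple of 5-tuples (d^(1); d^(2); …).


Via rank(M_{q-1}∘⋯∘M_p): M ≅ I[1,1]^2, I[2,2]^2, I[2,3], I[2,5], I[4,4]^3.
μ_θ-semistable layers: μ^(1)=79; μ^(2)=94/3; μ^(3)=27; μ^(4)=-25; μ^(5)=-51

((0, 0, 1, 0, 0); (0, 0, 1, 1, 1); (0, 0, 0, 3, 0); (2, 0, 0, 0, 0); (0, 4, 0, 0, 0))


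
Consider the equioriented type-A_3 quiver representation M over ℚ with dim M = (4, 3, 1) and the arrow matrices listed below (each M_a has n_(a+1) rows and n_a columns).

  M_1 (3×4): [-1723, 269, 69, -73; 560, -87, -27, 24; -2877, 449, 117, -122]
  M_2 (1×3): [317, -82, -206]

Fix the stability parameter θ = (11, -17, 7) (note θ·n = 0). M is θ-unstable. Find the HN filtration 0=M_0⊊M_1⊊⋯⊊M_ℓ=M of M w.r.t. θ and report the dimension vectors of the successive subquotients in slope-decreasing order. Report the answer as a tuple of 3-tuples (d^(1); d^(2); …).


Barcode: M ≅ I[1,1], I[1,2]^2, I[1,3]. HN layers by μ_θ (3 steps, strictly decreasing):
  μ^(1)=11; μ^(2)=7; μ^(3)=-3

((1, 0, 0); (0, 0, 1); (3, 3, 0))


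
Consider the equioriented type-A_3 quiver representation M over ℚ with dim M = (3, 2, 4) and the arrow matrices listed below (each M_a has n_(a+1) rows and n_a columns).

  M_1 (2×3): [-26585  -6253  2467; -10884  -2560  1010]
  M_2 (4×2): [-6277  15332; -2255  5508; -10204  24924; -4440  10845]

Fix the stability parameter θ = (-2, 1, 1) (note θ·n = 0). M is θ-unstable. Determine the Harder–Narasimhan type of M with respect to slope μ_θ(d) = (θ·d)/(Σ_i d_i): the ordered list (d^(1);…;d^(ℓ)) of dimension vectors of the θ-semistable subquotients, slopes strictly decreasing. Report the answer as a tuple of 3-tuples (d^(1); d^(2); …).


Interval decomposition of M: I[1,1], I[1,3]^2, I[3,3]^2.
HN type (ℓ=2): μ^(1)=1; μ^(2)=-2

((0, 2, 4); (3, 0, 0))


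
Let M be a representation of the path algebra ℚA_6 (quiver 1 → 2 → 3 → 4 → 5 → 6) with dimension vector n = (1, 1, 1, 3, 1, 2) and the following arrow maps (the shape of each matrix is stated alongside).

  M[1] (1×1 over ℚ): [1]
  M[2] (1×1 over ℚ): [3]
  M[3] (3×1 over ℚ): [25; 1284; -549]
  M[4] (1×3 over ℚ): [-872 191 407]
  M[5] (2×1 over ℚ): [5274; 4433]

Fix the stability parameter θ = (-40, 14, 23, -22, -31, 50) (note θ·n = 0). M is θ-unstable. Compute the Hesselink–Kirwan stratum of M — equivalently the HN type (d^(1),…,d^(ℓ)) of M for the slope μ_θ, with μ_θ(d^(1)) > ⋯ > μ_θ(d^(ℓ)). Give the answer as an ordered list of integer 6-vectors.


Barcode: M ≅ I[1,6], I[4,4]^2, I[6,6]. HN layers by μ_θ (4 steps, strictly decreasing):
  μ^(1)=50; μ^(2)=-4; μ^(3)=-22; μ^(4)=-40

((0, 0, 0, 0, 0, 2); (0, 1, 1, 1, 1, 0); (0, 0, 0, 2, 0, 0); (1, 0, 0, 0, 0, 0))


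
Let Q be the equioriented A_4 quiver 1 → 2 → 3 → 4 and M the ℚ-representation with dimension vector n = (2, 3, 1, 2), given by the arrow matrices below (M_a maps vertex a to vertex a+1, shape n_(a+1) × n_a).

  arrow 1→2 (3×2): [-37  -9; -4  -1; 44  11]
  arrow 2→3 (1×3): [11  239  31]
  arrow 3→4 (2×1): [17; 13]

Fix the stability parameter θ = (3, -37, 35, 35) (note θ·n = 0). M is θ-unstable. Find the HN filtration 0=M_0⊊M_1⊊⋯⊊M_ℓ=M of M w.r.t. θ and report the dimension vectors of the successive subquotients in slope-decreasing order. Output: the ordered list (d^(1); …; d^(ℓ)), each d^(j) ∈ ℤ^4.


Interval decomposition of M: I[1,2], I[1,4], I[2,2], I[4,4].
HN type (ℓ=3): μ^(1)=35; μ^(2)=-17; μ^(3)=-37

((0, 0, 1, 2); (2, 2, 0, 0); (0, 1, 0, 0))


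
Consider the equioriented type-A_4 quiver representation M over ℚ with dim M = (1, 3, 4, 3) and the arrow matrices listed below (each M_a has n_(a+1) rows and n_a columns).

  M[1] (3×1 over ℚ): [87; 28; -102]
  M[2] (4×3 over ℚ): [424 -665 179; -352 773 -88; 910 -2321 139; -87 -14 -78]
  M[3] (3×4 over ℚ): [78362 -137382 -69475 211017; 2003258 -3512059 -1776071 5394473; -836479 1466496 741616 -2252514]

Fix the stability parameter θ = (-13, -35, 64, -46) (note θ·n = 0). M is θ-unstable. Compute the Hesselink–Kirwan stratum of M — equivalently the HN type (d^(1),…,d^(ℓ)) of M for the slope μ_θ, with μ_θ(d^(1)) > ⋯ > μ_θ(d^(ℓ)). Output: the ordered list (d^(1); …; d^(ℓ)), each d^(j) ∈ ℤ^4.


Barcode: M ≅ I[1,4], I[2,4]^2, I[3,3]. HN layers by μ_θ (4 steps, strictly decreasing):
  μ^(1)=64; μ^(2)=9; μ^(3)=-24; μ^(4)=-35

((0, 0, 1, 0); (0, 0, 3, 3); (1, 1, 0, 0); (0, 2, 0, 0))


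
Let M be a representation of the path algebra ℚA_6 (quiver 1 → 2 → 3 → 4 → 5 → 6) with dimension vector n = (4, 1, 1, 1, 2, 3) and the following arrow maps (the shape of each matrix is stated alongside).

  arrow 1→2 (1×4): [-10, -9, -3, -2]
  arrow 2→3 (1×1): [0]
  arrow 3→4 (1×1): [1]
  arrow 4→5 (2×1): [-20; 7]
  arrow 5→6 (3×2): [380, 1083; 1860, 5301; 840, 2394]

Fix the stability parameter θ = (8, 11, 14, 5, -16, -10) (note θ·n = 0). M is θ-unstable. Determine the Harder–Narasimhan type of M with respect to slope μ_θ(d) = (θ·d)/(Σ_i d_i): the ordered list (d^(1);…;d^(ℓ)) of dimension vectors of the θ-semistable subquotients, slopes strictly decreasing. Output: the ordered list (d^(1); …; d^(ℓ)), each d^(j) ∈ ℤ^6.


Interval decomposition of M: I[1,1]^3, I[1,2], I[3,6], I[5,5], I[6,6]^2.
HN type (ℓ=5): μ^(1)=11; μ^(2)=8; μ^(3)=-7/4; μ^(4)=-10; μ^(5)=-16

((0, 1, 0, 0, 0, 0); (4, 0, 0, 0, 0, 0); (0, 0, 1, 1, 1, 1); (0, 0, 0, 0, 0, 2); (0, 0, 0, 0, 1, 0))


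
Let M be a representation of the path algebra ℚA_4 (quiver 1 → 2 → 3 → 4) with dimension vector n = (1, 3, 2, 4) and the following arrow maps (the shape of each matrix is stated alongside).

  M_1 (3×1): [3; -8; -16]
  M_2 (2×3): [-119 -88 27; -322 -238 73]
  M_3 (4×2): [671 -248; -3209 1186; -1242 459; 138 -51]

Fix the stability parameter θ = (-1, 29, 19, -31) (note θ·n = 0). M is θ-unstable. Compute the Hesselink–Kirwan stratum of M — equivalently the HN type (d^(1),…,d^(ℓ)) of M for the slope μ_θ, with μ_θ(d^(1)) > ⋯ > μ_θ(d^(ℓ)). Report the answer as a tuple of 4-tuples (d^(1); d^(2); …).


Interval decomposition of M: I[1,4], I[2,2], I[2,4], I[4,4]^2.
HN type (ℓ=4): μ^(1)=29; μ^(2)=17/3; μ^(3)=-1; μ^(4)=-31

((0, 1, 0, 0); (0, 2, 2, 2); (1, 0, 0, 0); (0, 0, 0, 2))


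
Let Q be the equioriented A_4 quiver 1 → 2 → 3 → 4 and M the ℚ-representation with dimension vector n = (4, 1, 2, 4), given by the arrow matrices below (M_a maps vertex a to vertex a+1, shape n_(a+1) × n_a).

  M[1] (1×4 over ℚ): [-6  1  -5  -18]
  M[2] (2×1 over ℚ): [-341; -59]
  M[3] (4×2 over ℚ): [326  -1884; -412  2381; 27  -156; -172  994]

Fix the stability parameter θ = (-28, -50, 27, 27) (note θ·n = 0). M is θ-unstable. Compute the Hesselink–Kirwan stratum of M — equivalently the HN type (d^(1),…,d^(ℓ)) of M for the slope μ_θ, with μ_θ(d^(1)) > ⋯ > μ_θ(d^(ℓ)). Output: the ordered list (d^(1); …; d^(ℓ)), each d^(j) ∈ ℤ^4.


Barcode: M ≅ I[1,1]^3, I[1,4], I[3,4], I[4,4]^2. HN layers by μ_θ (3 steps, strictly decreasing):
  μ^(1)=27; μ^(2)=-28; μ^(3)=-39

((0, 0, 2, 4); (3, 0, 0, 0); (1, 1, 0, 0))


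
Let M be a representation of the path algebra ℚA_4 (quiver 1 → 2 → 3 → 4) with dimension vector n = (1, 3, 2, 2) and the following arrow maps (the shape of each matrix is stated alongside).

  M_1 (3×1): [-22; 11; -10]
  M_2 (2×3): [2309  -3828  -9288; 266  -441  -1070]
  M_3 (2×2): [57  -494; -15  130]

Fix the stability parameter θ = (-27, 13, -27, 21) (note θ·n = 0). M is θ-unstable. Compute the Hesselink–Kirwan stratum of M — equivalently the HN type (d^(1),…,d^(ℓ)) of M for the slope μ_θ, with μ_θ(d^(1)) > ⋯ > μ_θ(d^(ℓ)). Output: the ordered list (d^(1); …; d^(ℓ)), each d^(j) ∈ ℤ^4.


Via rank(M_{q-1}∘⋯∘M_p): M ≅ I[1,3], I[2,2], I[2,4], I[4,4].
μ_θ-semistable layers: μ^(1)=21; μ^(2)=13; μ^(3)=-7; μ^(4)=-27

((0, 0, 0, 2); (0, 1, 0, 0); (0, 2, 2, 0); (1, 0, 0, 0))


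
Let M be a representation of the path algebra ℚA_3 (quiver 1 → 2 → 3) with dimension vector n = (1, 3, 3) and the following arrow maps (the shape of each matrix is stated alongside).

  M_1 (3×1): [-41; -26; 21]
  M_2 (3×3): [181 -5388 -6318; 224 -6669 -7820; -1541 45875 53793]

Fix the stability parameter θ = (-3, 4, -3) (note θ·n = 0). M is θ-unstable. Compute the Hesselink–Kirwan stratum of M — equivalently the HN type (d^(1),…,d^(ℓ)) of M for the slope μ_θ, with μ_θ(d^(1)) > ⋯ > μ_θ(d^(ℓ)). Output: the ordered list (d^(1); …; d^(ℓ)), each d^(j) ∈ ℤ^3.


Barcode: M ≅ I[1,3], I[2,3]^2. HN layers by μ_θ (2 steps, strictly decreasing):
  μ^(1)=1/2; μ^(2)=-3

((0, 3, 3); (1, 0, 0))


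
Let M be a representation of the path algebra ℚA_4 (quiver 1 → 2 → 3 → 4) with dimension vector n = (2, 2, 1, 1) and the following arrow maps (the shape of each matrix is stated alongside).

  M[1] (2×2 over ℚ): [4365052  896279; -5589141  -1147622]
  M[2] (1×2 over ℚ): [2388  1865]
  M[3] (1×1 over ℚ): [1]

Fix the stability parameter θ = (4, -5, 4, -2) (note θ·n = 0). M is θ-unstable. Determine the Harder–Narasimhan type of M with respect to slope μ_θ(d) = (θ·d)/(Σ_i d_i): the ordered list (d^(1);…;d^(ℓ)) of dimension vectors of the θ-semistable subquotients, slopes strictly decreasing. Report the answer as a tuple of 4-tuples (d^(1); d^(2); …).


Via rank(M_{q-1}∘⋯∘M_p): M ≅ I[1,2], I[1,4].
μ_θ-semistable layers: μ^(1)=1; μ^(2)=-1/2

((0, 0, 1, 1); (2, 2, 0, 0))


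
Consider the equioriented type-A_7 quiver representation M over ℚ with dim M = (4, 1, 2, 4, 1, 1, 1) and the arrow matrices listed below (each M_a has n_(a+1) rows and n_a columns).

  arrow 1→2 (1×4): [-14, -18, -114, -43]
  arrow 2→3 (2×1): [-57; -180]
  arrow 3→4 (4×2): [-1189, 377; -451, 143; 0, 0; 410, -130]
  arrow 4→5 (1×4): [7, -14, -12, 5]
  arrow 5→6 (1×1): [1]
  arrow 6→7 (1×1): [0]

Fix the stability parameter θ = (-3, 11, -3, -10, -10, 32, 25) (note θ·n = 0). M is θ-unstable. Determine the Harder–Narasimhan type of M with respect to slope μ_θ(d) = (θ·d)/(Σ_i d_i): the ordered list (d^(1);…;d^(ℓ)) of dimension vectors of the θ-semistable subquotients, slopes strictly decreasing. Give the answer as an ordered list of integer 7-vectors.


Via rank(M_{q-1}∘⋯∘M_p): M ≅ I[1,1]^3, I[1,6], I[3,3], I[4,4]^3, I[7,7].
μ_θ-semistable layers: μ^(1)=32; μ^(2)=25; μ^(3)=-3; μ^(4)=-10

((0, 0, 0, 0, 0, 1, 0); (0, 0, 0, 0, 0, 0, 1); (4, 1, 2, 1, 1, 0, 0); (0, 0, 0, 3, 0, 0, 0))
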